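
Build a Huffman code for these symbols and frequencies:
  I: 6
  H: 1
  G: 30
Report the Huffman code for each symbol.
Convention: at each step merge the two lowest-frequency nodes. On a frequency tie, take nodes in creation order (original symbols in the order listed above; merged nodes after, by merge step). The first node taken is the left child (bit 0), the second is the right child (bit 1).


Huffman tree construction:
Step 1: Merge H(1) + I(6) = 7
Step 2: Merge (H+I)(7) + G(30) = 37
Read each symbol's code off the tree from the root (left child = 0, right child = 1).

Codes:
  I: 01 (length 2)
  H: 00 (length 2)
  G: 1 (length 1)
Average code length: 44/37 = 1.1892 bits/symbol


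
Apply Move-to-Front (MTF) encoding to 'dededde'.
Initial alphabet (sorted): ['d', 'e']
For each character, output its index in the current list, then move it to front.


MTF encoding:
'd': index 0 in ['d', 'e'] -> ['d', 'e']
'e': index 1 in ['d', 'e'] -> ['e', 'd']
'd': index 1 in ['e', 'd'] -> ['d', 'e']
'e': index 1 in ['d', 'e'] -> ['e', 'd']
'd': index 1 in ['e', 'd'] -> ['d', 'e']
'd': index 0 in ['d', 'e'] -> ['d', 'e']
'e': index 1 in ['d', 'e'] -> ['e', 'd']


Output: [0, 1, 1, 1, 1, 0, 1]


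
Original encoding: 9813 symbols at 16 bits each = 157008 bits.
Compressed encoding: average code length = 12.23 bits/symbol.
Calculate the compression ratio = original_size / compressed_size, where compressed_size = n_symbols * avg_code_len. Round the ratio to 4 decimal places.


original_size = n_symbols * orig_bits = 9813 * 16 = 157008 bits
compressed_size = n_symbols * avg_code_len = 9813 * 12.23 = 120012.99 bits
ratio = original_size / compressed_size = 157008 / 120012.99 = 1.3083

Compression ratio = 1.3083


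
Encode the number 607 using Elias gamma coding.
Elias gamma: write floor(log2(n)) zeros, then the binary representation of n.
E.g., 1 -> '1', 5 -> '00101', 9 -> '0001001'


num_bits = floor(log2(607)) + 1 = 10
leading_zeros = num_bits - 1 = 9
binary(607) = 1001011111

Elias gamma(607) = '000000000' + '1001011111' = 0000000001001011111 (19 bits)


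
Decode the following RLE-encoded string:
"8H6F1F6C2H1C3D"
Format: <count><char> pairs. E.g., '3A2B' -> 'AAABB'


Expanding each <count><char> pair:
  8H -> 'HHHHHHHH'
  6F -> 'FFFFFF'
  1F -> 'F'
  6C -> 'CCCCCC'
  2H -> 'HH'
  1C -> 'C'
  3D -> 'DDD'

Decoded = HHHHHHHHFFFFFFFCCCCCCHHCDDD


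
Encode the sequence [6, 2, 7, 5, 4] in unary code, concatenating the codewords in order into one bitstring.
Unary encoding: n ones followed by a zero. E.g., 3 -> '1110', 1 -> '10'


Encode each number as n ones followed by a terminating 0:
  6 -> 1111110 (7 bits)
  2 -> 110 (3 bits)
  7 -> 11111110 (8 bits)
  5 -> 111110 (6 bits)
  4 -> 11110 (5 bits)
Total length = 7 + 3 + 8 + 6 + 5 = 29 bits.

Unary([6, 2, 7, 5, 4]) = 11111101101111111011111011110 (29 bits)


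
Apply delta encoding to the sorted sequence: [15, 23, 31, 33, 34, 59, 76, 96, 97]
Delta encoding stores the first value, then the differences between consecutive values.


First value: 15
Deltas:
  23 - 15 = 8
  31 - 23 = 8
  33 - 31 = 2
  34 - 33 = 1
  59 - 34 = 25
  76 - 59 = 17
  96 - 76 = 20
  97 - 96 = 1


Delta encoded: [15, 8, 8, 2, 1, 25, 17, 20, 1]


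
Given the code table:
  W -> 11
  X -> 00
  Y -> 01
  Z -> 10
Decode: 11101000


Decoding:
11 -> W
10 -> Z
10 -> Z
00 -> X


Result: WZZX


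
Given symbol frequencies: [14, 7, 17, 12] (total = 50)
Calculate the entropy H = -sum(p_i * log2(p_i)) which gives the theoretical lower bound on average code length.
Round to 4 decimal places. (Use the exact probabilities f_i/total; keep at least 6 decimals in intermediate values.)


Per-symbol terms -p_i * log2(p_i) with p_i = f_i/50:
  p = 14/50 = 0.280000: log2(p) = -1.836501, -p*log2(p) = 0.514220
  p = 7/50 = 0.140000: log2(p) = -2.836501, -p*log2(p) = 0.397110
  p = 17/50 = 0.340000: log2(p) = -1.556393, -p*log2(p) = 0.529174
  p = 12/50 = 0.240000: log2(p) = -2.058894, -p*log2(p) = 0.494134
H = 0.514220 + 0.397110 + 0.529174 + 0.494134 = 1.934638

H = 1.9346 bits/symbol


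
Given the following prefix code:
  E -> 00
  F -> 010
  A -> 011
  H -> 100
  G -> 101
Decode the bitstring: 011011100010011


Decoding step by step:
Bits 011 -> A
Bits 011 -> A
Bits 100 -> H
Bits 010 -> F
Bits 011 -> A


Decoded message: AAHFA


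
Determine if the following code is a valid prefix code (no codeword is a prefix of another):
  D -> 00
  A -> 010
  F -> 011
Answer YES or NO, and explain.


Checking each pair (does one codeword prefix another?):
  D='00' vs A='010': no prefix
  D='00' vs F='011': no prefix
  A='010' vs D='00': no prefix
  A='010' vs F='011': no prefix
  F='011' vs D='00': no prefix
  F='011' vs A='010': no prefix
No violation found over all pairs.

YES -- this is a valid prefix code. No codeword is a prefix of any other codeword.


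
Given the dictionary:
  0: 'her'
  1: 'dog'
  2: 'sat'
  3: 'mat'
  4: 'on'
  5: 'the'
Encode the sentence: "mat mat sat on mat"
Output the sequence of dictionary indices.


Look up each word in the dictionary:
  'mat' -> 3
  'mat' -> 3
  'sat' -> 2
  'on' -> 4
  'mat' -> 3

Encoded: [3, 3, 2, 4, 3]


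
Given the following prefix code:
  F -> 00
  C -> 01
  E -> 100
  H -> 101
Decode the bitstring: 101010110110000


Decoding step by step:
Bits 101 -> H
Bits 01 -> C
Bits 01 -> C
Bits 101 -> H
Bits 100 -> E
Bits 00 -> F


Decoded message: HCCHEF


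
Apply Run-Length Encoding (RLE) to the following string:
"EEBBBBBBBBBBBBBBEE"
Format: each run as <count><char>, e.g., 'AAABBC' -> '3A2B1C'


Scanning runs left to right:
  i=0: run of 'E' x 2 -> '2E'
  i=2: run of 'B' x 14 -> '14B'
  i=16: run of 'E' x 2 -> '2E'

RLE = 2E14B2E


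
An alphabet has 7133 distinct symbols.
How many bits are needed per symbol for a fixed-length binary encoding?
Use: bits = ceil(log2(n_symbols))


log2(7133) = 12.8003
Bracket: 2^12 = 4096 < 7133 <= 2^13 = 8192
So ceil(log2(7133)) = 13

bits = ceil(log2(7133)) = ceil(12.8003) = 13 bits


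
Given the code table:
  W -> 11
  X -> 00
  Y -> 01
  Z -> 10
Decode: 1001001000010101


Decoding:
10 -> Z
01 -> Y
00 -> X
10 -> Z
00 -> X
01 -> Y
01 -> Y
01 -> Y


Result: ZYXZXYYY


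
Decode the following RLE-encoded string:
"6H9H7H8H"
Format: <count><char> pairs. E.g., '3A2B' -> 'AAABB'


Expanding each <count><char> pair:
  6H -> 'HHHHHH'
  9H -> 'HHHHHHHHH'
  7H -> 'HHHHHHH'
  8H -> 'HHHHHHHH'

Decoded = HHHHHHHHHHHHHHHHHHHHHHHHHHHHHH


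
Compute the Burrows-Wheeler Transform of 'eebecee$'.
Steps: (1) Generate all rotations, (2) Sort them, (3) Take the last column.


Rotations (sorted):
  0: $eebecee -> last char: e
  1: becee$ee -> last char: e
  2: cee$eebe -> last char: e
  3: e$eebece -> last char: e
  4: ebecee$e -> last char: e
  5: ecee$eeb -> last char: b
  6: ee$eebec -> last char: c
  7: eebecee$ -> last char: $


BWT = eeeeebc$


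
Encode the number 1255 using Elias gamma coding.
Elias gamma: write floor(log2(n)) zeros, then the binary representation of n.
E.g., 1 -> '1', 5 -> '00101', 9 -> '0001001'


num_bits = floor(log2(1255)) + 1 = 11
leading_zeros = num_bits - 1 = 10
binary(1255) = 10011100111

Elias gamma(1255) = '0000000000' + '10011100111' = 000000000010011100111 (21 bits)


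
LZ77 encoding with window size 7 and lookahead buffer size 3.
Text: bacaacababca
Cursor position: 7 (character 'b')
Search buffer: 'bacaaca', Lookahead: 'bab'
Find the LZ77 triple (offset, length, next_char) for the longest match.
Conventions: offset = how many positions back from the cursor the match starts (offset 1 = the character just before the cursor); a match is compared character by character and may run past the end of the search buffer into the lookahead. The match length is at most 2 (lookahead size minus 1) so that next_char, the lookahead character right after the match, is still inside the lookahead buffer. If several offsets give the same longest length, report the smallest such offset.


Try each offset into the search buffer:
  offset=1 (pos 6, char 'a'): match length 0
  offset=2 (pos 5, char 'c'): match length 0
  offset=3 (pos 4, char 'a'): match length 0
  offset=4 (pos 3, char 'a'): match length 0
  offset=5 (pos 2, char 'c'): match length 0
  offset=6 (pos 1, char 'a'): match length 0
  offset=7 (pos 0, char 'b'): match length 2
Longest match has length 2 at offset 7.
next_char = character at position 7 + 2 = 9 -> 'b'

Best match: offset=7, length=2 (matching 'ba' starting at position 0)
LZ77 triple: (7, 2, 'b')


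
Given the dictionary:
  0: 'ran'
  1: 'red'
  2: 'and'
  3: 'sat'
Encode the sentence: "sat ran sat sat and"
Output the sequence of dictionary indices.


Look up each word in the dictionary:
  'sat' -> 3
  'ran' -> 0
  'sat' -> 3
  'sat' -> 3
  'and' -> 2

Encoded: [3, 0, 3, 3, 2]


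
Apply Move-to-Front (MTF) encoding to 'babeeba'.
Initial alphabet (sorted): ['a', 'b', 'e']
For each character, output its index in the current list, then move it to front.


MTF encoding:
'b': index 1 in ['a', 'b', 'e'] -> ['b', 'a', 'e']
'a': index 1 in ['b', 'a', 'e'] -> ['a', 'b', 'e']
'b': index 1 in ['a', 'b', 'e'] -> ['b', 'a', 'e']
'e': index 2 in ['b', 'a', 'e'] -> ['e', 'b', 'a']
'e': index 0 in ['e', 'b', 'a'] -> ['e', 'b', 'a']
'b': index 1 in ['e', 'b', 'a'] -> ['b', 'e', 'a']
'a': index 2 in ['b', 'e', 'a'] -> ['a', 'b', 'e']


Output: [1, 1, 1, 2, 0, 1, 2]


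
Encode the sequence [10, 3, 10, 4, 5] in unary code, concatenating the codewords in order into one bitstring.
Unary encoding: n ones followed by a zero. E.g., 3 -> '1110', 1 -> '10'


Encode each number as n ones followed by a terminating 0:
  10 -> 11111111110 (11 bits)
  3 -> 1110 (4 bits)
  10 -> 11111111110 (11 bits)
  4 -> 11110 (5 bits)
  5 -> 111110 (6 bits)
Total length = 11 + 4 + 11 + 5 + 6 = 37 bits.

Unary([10, 3, 10, 4, 5]) = 1111111111011101111111111011110111110 (37 bits)


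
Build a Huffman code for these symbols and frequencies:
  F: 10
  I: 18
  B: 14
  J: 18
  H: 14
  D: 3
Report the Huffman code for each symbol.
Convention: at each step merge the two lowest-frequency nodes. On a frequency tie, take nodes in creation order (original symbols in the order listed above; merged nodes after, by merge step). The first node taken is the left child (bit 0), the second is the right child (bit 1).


Huffman tree construction:
Step 1: Merge D(3) + F(10) = 13
Step 2: Merge (D+F)(13) + B(14) = 27
Step 3: Merge H(14) + I(18) = 32
Step 4: Merge J(18) + ((D+F)+B)(27) = 45
Step 5: Merge (H+I)(32) + (J+((D+F)+B))(45) = 77
Read each symbol's code off the tree from the root (left child = 0, right child = 1).

Codes:
  F: 1101 (length 4)
  I: 01 (length 2)
  B: 111 (length 3)
  J: 10 (length 2)
  H: 00 (length 2)
  D: 1100 (length 4)
Average code length: 194/77 = 2.5195 bits/symbol


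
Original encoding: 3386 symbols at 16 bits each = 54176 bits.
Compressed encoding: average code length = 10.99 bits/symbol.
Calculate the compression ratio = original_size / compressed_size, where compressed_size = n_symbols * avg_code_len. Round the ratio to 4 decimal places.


original_size = n_symbols * orig_bits = 3386 * 16 = 54176 bits
compressed_size = n_symbols * avg_code_len = 3386 * 10.99 = 37212.14 bits
ratio = original_size / compressed_size = 54176 / 37212.14 = 1.4559

Compression ratio = 1.4559


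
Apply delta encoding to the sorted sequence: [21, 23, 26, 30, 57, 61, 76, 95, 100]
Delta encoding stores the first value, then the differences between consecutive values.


First value: 21
Deltas:
  23 - 21 = 2
  26 - 23 = 3
  30 - 26 = 4
  57 - 30 = 27
  61 - 57 = 4
  76 - 61 = 15
  95 - 76 = 19
  100 - 95 = 5


Delta encoded: [21, 2, 3, 4, 27, 4, 15, 19, 5]


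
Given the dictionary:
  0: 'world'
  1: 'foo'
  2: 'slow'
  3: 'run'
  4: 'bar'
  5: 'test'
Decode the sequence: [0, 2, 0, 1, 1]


Look up each index in the dictionary:
  0 -> 'world'
  2 -> 'slow'
  0 -> 'world'
  1 -> 'foo'
  1 -> 'foo'

Decoded: "world slow world foo foo"


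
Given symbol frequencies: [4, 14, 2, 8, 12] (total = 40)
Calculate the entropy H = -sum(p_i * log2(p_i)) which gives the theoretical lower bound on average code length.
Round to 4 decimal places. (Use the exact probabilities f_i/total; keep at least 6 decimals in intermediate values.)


Per-symbol terms -p_i * log2(p_i) with p_i = f_i/40:
  p = 4/40 = 0.100000: log2(p) = -3.321928, -p*log2(p) = 0.332193
  p = 14/40 = 0.350000: log2(p) = -1.514573, -p*log2(p) = 0.530101
  p = 2/40 = 0.050000: log2(p) = -4.321928, -p*log2(p) = 0.216096
  p = 8/40 = 0.200000: log2(p) = -2.321928, -p*log2(p) = 0.464386
  p = 12/40 = 0.300000: log2(p) = -1.736966, -p*log2(p) = 0.521090
H = 0.332193 + 0.530101 + 0.216096 + 0.464386 + 0.521090 = 2.063866

H = 2.0639 bits/symbol


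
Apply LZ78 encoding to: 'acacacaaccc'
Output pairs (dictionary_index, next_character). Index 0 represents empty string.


LZ78 encoding steps:
Dictionary: {0: ''}
Step 1: w='' (idx 0), next='a' -> output (0, 'a'), add 'a' as idx 1
Step 2: w='' (idx 0), next='c' -> output (0, 'c'), add 'c' as idx 2
Step 3: w='a' (idx 1), next='c' -> output (1, 'c'), add 'ac' as idx 3
Step 4: w='ac' (idx 3), next='a' -> output (3, 'a'), add 'aca' as idx 4
Step 5: w='ac' (idx 3), next='c' -> output (3, 'c'), add 'acc' as idx 5
Step 6: w='c' (idx 2), end of input -> output (2, '')


Encoded: [(0, 'a'), (0, 'c'), (1, 'c'), (3, 'a'), (3, 'c'), (2, '')]


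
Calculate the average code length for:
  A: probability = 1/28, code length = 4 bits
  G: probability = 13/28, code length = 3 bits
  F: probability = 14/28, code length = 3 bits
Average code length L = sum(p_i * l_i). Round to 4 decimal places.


Weighted contributions p_i * l_i:
  A: (1/28) * 4 = 4/28
  G: (13/28) * 3 = 39/28
  F: (14/28) * 3 = 42/28
Sum = (4 + 39 + 42)/28 = 85/28

L = 85/28 = 3.0357 bits/symbol


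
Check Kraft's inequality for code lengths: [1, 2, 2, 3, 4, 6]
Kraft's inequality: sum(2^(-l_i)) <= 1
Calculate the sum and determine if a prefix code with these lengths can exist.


Sum = 2^(-1) + 2^(-2) + 2^(-2) + 2^(-3) + 2^(-4) + 2^(-6)
    = 0.5 + 0.25 + 0.25 + 0.125 + 0.0625 + 0.015625
    = 77/64 = 1.203125
Since 1.203125 > 1, Kraft's inequality is NOT satisfied.
A prefix code with these lengths CANNOT exist.

Kraft sum = 1.203125. Not satisfied.


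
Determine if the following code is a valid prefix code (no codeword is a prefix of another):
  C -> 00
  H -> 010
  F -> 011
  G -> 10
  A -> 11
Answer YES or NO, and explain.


Checking each pair (does one codeword prefix another?):
  C='00' vs H='010': no prefix
  C='00' vs F='011': no prefix
  C='00' vs G='10': no prefix
  C='00' vs A='11': no prefix
  H='010' vs C='00': no prefix
  H='010' vs F='011': no prefix
  H='010' vs G='10': no prefix
  H='010' vs A='11': no prefix
  F='011' vs C='00': no prefix
  F='011' vs H='010': no prefix
  F='011' vs G='10': no prefix
  F='011' vs A='11': no prefix
  G='10' vs C='00': no prefix
  G='10' vs H='010': no prefix
  G='10' vs F='011': no prefix
  G='10' vs A='11': no prefix
  A='11' vs C='00': no prefix
  A='11' vs H='010': no prefix
  A='11' vs F='011': no prefix
  A='11' vs G='10': no prefix
No violation found over all pairs.

YES -- this is a valid prefix code. No codeword is a prefix of any other codeword.


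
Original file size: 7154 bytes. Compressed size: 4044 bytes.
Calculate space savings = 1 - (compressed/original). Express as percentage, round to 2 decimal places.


ratio = compressed/original = 4044/7154 = 0.565278
savings = 1 - ratio = 1 - 0.565278 = 0.434722
as a percentage: 0.434722 * 100 = 43.47%

Space savings = 1 - 4044/7154 = 43.47%


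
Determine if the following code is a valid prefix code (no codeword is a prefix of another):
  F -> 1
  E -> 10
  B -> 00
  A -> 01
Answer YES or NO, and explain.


Checking each pair (does one codeword prefix another?):
  F='1' vs E='10': prefix -- VIOLATION

NO -- this is NOT a valid prefix code. F (1) is a prefix of E (10).


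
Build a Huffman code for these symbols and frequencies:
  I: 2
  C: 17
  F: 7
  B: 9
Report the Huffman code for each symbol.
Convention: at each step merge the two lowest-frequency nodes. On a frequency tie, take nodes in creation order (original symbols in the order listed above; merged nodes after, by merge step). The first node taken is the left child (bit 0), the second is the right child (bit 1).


Huffman tree construction:
Step 1: Merge I(2) + F(7) = 9
Step 2: Merge B(9) + (I+F)(9) = 18
Step 3: Merge C(17) + (B+(I+F))(18) = 35
Read each symbol's code off the tree from the root (left child = 0, right child = 1).

Codes:
  I: 110 (length 3)
  C: 0 (length 1)
  F: 111 (length 3)
  B: 10 (length 2)
Average code length: 62/35 = 1.7714 bits/symbol


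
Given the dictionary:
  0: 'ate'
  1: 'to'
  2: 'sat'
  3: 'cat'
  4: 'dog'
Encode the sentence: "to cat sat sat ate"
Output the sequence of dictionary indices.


Look up each word in the dictionary:
  'to' -> 1
  'cat' -> 3
  'sat' -> 2
  'sat' -> 2
  'ate' -> 0

Encoded: [1, 3, 2, 2, 0]


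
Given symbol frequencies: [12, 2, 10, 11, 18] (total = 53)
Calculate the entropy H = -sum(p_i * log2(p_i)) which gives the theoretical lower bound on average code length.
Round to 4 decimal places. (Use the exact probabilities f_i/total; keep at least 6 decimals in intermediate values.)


Per-symbol terms -p_i * log2(p_i) with p_i = f_i/53:
  p = 12/53 = 0.226415: log2(p) = -2.142958, -p*log2(p) = 0.485198
  p = 2/53 = 0.037736: log2(p) = -4.727920, -p*log2(p) = 0.178412
  p = 10/53 = 0.188679: log2(p) = -2.405992, -p*log2(p) = 0.453961
  p = 11/53 = 0.207547: log2(p) = -2.268489, -p*log2(p) = 0.470818
  p = 18/53 = 0.339623: log2(p) = -1.557995, -p*log2(p) = 0.529131
H = 0.485198 + 0.178412 + 0.453961 + 0.470818 + 0.529131 = 2.117520

H = 2.1175 bits/symbol


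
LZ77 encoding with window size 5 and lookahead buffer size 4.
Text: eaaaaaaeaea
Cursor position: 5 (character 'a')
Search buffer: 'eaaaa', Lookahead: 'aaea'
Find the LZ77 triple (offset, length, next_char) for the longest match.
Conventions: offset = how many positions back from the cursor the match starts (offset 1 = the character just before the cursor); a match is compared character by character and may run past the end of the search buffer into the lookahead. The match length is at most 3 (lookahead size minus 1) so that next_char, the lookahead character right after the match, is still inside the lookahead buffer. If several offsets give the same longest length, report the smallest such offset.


Try each offset into the search buffer:
  offset=1 (pos 4, char 'a'): match length 2
  offset=2 (pos 3, char 'a'): match length 2
  offset=3 (pos 2, char 'a'): match length 2
  offset=4 (pos 1, char 'a'): match length 2
  offset=5 (pos 0, char 'e'): match length 0
Longest match has length 2, found at offsets 1, 2, 3, 4; take the smallest, offset 1.
next_char = character at position 5 + 2 = 7 -> 'e'

Best match: offset=1, length=2 (matching 'aa' starting at position 4)
LZ77 triple: (1, 2, 'e')


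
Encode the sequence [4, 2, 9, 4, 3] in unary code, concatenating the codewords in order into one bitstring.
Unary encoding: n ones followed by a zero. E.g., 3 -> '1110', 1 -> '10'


Encode each number as n ones followed by a terminating 0:
  4 -> 11110 (5 bits)
  2 -> 110 (3 bits)
  9 -> 1111111110 (10 bits)
  4 -> 11110 (5 bits)
  3 -> 1110 (4 bits)
Total length = 5 + 3 + 10 + 5 + 4 = 27 bits.

Unary([4, 2, 9, 4, 3]) = 111101101111111110111101110 (27 bits)


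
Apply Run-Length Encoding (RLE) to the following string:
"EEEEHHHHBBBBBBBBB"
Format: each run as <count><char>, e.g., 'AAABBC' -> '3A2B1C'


Scanning runs left to right:
  i=0: run of 'E' x 4 -> '4E'
  i=4: run of 'H' x 4 -> '4H'
  i=8: run of 'B' x 9 -> '9B'

RLE = 4E4H9B


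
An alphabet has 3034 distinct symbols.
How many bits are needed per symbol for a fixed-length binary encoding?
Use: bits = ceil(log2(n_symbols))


log2(3034) = 11.567
Bracket: 2^11 = 2048 < 3034 <= 2^12 = 4096
So ceil(log2(3034)) = 12

bits = ceil(log2(3034)) = ceil(11.567) = 12 bits


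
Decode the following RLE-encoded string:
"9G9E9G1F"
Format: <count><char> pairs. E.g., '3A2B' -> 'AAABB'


Expanding each <count><char> pair:
  9G -> 'GGGGGGGGG'
  9E -> 'EEEEEEEEE'
  9G -> 'GGGGGGGGG'
  1F -> 'F'

Decoded = GGGGGGGGGEEEEEEEEEGGGGGGGGGF


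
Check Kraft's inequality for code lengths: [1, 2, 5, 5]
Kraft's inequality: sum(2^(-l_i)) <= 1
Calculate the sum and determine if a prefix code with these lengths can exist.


Sum = 2^(-1) + 2^(-2) + 2^(-5) + 2^(-5)
    = 0.5 + 0.25 + 0.03125 + 0.03125
    = 26/32 = 0.8125
Since 0.8125 <= 1, Kraft's inequality IS satisfied.
A prefix code with these lengths CAN exist.

Kraft sum = 0.8125. Satisfied.


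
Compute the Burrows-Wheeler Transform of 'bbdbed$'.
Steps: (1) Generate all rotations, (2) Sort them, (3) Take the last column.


Rotations (sorted):
  0: $bbdbed -> last char: d
  1: bbdbed$ -> last char: $
  2: bdbed$b -> last char: b
  3: bed$bbd -> last char: d
  4: d$bbdbe -> last char: e
  5: dbed$bb -> last char: b
  6: ed$bbdb -> last char: b


BWT = d$bdebb


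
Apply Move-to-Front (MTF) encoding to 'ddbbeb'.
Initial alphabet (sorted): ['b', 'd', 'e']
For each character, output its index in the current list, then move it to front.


MTF encoding:
'd': index 1 in ['b', 'd', 'e'] -> ['d', 'b', 'e']
'd': index 0 in ['d', 'b', 'e'] -> ['d', 'b', 'e']
'b': index 1 in ['d', 'b', 'e'] -> ['b', 'd', 'e']
'b': index 0 in ['b', 'd', 'e'] -> ['b', 'd', 'e']
'e': index 2 in ['b', 'd', 'e'] -> ['e', 'b', 'd']
'b': index 1 in ['e', 'b', 'd'] -> ['b', 'e', 'd']


Output: [1, 0, 1, 0, 2, 1]


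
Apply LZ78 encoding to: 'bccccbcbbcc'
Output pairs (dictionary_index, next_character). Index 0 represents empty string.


LZ78 encoding steps:
Dictionary: {0: ''}
Step 1: w='' (idx 0), next='b' -> output (0, 'b'), add 'b' as idx 1
Step 2: w='' (idx 0), next='c' -> output (0, 'c'), add 'c' as idx 2
Step 3: w='c' (idx 2), next='c' -> output (2, 'c'), add 'cc' as idx 3
Step 4: w='c' (idx 2), next='b' -> output (2, 'b'), add 'cb' as idx 4
Step 5: w='cb' (idx 4), next='b' -> output (4, 'b'), add 'cbb' as idx 5
Step 6: w='cc' (idx 3), end of input -> output (3, '')


Encoded: [(0, 'b'), (0, 'c'), (2, 'c'), (2, 'b'), (4, 'b'), (3, '')]


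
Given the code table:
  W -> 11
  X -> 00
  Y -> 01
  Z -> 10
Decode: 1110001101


Decoding:
11 -> W
10 -> Z
00 -> X
11 -> W
01 -> Y


Result: WZXWY


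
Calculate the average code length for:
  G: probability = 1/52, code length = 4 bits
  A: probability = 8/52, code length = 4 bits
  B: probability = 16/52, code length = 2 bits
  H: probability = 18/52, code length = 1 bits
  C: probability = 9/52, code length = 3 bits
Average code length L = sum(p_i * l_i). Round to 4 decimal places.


Weighted contributions p_i * l_i:
  G: (1/52) * 4 = 4/52
  A: (8/52) * 4 = 32/52
  B: (16/52) * 2 = 32/52
  H: (18/52) * 1 = 18/52
  C: (9/52) * 3 = 27/52
Sum = (4 + 32 + 32 + 18 + 27)/52 = 113/52

L = 113/52 = 2.1731 bits/symbol


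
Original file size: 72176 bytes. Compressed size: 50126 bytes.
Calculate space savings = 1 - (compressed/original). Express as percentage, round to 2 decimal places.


ratio = compressed/original = 50126/72176 = 0.694497
savings = 1 - ratio = 1 - 0.694497 = 0.305503
as a percentage: 0.305503 * 100 = 30.55%

Space savings = 1 - 50126/72176 = 30.55%


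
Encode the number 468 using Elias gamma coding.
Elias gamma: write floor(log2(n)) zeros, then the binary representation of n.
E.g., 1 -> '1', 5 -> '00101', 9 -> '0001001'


num_bits = floor(log2(468)) + 1 = 9
leading_zeros = num_bits - 1 = 8
binary(468) = 111010100

Elias gamma(468) = '00000000' + '111010100' = 00000000111010100 (17 bits)


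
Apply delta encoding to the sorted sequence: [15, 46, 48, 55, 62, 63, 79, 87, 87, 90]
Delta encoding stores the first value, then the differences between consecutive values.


First value: 15
Deltas:
  46 - 15 = 31
  48 - 46 = 2
  55 - 48 = 7
  62 - 55 = 7
  63 - 62 = 1
  79 - 63 = 16
  87 - 79 = 8
  87 - 87 = 0
  90 - 87 = 3


Delta encoded: [15, 31, 2, 7, 7, 1, 16, 8, 0, 3]


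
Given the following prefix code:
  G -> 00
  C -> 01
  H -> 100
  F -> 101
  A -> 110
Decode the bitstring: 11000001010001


Decoding step by step:
Bits 110 -> A
Bits 00 -> G
Bits 00 -> G
Bits 101 -> F
Bits 00 -> G
Bits 01 -> C


Decoded message: AGGFGC


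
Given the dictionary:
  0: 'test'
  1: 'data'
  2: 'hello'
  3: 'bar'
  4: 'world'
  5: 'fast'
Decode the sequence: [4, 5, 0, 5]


Look up each index in the dictionary:
  4 -> 'world'
  5 -> 'fast'
  0 -> 'test'
  5 -> 'fast'

Decoded: "world fast test fast"


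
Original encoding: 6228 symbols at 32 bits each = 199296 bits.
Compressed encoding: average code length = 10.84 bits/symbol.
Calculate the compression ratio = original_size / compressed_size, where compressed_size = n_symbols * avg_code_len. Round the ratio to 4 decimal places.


original_size = n_symbols * orig_bits = 6228 * 32 = 199296 bits
compressed_size = n_symbols * avg_code_len = 6228 * 10.84 = 67511.52 bits
ratio = original_size / compressed_size = 199296 / 67511.52 = 2.952

Compression ratio = 2.952


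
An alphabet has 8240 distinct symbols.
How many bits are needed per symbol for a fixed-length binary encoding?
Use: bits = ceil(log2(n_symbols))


log2(8240) = 13.0084
Bracket: 2^13 = 8192 < 8240 <= 2^14 = 16384
So ceil(log2(8240)) = 14

bits = ceil(log2(8240)) = ceil(13.0084) = 14 bits


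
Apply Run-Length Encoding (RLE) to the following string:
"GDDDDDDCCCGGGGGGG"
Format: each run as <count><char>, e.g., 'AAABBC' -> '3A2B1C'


Scanning runs left to right:
  i=0: run of 'G' x 1 -> '1G'
  i=1: run of 'D' x 6 -> '6D'
  i=7: run of 'C' x 3 -> '3C'
  i=10: run of 'G' x 7 -> '7G'

RLE = 1G6D3C7G


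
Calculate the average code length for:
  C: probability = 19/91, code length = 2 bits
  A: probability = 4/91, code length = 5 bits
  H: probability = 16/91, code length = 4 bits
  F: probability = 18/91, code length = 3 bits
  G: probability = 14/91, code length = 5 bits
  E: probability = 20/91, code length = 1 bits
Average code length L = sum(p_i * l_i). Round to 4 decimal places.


Weighted contributions p_i * l_i:
  C: (19/91) * 2 = 38/91
  A: (4/91) * 5 = 20/91
  H: (16/91) * 4 = 64/91
  F: (18/91) * 3 = 54/91
  G: (14/91) * 5 = 70/91
  E: (20/91) * 1 = 20/91
Sum = (38 + 20 + 64 + 54 + 70 + 20)/91 = 266/91

L = 266/91 = 2.9231 bits/symbol


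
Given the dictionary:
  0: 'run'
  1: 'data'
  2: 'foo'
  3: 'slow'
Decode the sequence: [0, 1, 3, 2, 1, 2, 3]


Look up each index in the dictionary:
  0 -> 'run'
  1 -> 'data'
  3 -> 'slow'
  2 -> 'foo'
  1 -> 'data'
  2 -> 'foo'
  3 -> 'slow'

Decoded: "run data slow foo data foo slow"


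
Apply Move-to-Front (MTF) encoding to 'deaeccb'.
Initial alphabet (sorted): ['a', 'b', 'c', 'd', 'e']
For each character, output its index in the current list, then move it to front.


MTF encoding:
'd': index 3 in ['a', 'b', 'c', 'd', 'e'] -> ['d', 'a', 'b', 'c', 'e']
'e': index 4 in ['d', 'a', 'b', 'c', 'e'] -> ['e', 'd', 'a', 'b', 'c']
'a': index 2 in ['e', 'd', 'a', 'b', 'c'] -> ['a', 'e', 'd', 'b', 'c']
'e': index 1 in ['a', 'e', 'd', 'b', 'c'] -> ['e', 'a', 'd', 'b', 'c']
'c': index 4 in ['e', 'a', 'd', 'b', 'c'] -> ['c', 'e', 'a', 'd', 'b']
'c': index 0 in ['c', 'e', 'a', 'd', 'b'] -> ['c', 'e', 'a', 'd', 'b']
'b': index 4 in ['c', 'e', 'a', 'd', 'b'] -> ['b', 'c', 'e', 'a', 'd']


Output: [3, 4, 2, 1, 4, 0, 4]


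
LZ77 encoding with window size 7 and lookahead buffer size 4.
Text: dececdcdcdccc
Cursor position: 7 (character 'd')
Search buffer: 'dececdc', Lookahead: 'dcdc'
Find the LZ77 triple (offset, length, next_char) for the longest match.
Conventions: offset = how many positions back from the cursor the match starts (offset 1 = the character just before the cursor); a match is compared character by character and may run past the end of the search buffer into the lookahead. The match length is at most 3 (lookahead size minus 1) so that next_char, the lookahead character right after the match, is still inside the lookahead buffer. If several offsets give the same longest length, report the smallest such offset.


Try each offset into the search buffer:
  offset=1 (pos 6, char 'c'): match length 0
  offset=2 (pos 5, char 'd'): match length 3
  offset=3 (pos 4, char 'c'): match length 0
  offset=4 (pos 3, char 'e'): match length 0
  offset=5 (pos 2, char 'c'): match length 0
  offset=6 (pos 1, char 'e'): match length 0
  offset=7 (pos 0, char 'd'): match length 1
Longest match has length 3 at offset 2.
next_char = character at position 7 + 3 = 10 -> 'c'

Best match: offset=2, length=3 (matching 'dcd' starting at position 5)
LZ77 triple: (2, 3, 'c')


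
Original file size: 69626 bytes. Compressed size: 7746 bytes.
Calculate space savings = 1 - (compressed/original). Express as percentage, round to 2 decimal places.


ratio = compressed/original = 7746/69626 = 0.111252
savings = 1 - ratio = 1 - 0.111252 = 0.888748
as a percentage: 0.888748 * 100 = 88.87%

Space savings = 1 - 7746/69626 = 88.87%


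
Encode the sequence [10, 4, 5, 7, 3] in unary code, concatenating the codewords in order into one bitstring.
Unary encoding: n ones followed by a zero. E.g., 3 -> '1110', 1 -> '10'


Encode each number as n ones followed by a terminating 0:
  10 -> 11111111110 (11 bits)
  4 -> 11110 (5 bits)
  5 -> 111110 (6 bits)
  7 -> 11111110 (8 bits)
  3 -> 1110 (4 bits)
Total length = 11 + 5 + 6 + 8 + 4 = 34 bits.

Unary([10, 4, 5, 7, 3]) = 1111111111011110111110111111101110 (34 bits)


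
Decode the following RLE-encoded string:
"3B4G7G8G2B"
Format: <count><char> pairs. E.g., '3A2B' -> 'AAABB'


Expanding each <count><char> pair:
  3B -> 'BBB'
  4G -> 'GGGG'
  7G -> 'GGGGGGG'
  8G -> 'GGGGGGGG'
  2B -> 'BB'

Decoded = BBBGGGGGGGGGGGGGGGGGGGBB


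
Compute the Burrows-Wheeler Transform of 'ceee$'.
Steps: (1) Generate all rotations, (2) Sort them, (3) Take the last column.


Rotations (sorted):
  0: $ceee -> last char: e
  1: ceee$ -> last char: $
  2: e$cee -> last char: e
  3: ee$ce -> last char: e
  4: eee$c -> last char: c


BWT = e$eec


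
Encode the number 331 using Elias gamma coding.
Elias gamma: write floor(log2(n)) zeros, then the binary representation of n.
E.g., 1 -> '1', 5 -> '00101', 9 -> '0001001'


num_bits = floor(log2(331)) + 1 = 9
leading_zeros = num_bits - 1 = 8
binary(331) = 101001011

Elias gamma(331) = '00000000' + '101001011' = 00000000101001011 (17 bits)


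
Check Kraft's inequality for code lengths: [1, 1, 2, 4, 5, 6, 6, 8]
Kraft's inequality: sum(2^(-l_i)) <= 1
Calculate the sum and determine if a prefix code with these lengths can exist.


Sum = 2^(-1) + 2^(-1) + 2^(-2) + 2^(-4) + 2^(-5) + 2^(-6) + 2^(-6) + 2^(-8)
    = 0.5 + 0.5 + 0.25 + 0.0625 + 0.03125 + 0.015625 + 0.015625 + 0.00390625
    = 353/256 = 1.37890625
Since 1.37890625 > 1, Kraft's inequality is NOT satisfied.
A prefix code with these lengths CANNOT exist.

Kraft sum = 1.37890625. Not satisfied.


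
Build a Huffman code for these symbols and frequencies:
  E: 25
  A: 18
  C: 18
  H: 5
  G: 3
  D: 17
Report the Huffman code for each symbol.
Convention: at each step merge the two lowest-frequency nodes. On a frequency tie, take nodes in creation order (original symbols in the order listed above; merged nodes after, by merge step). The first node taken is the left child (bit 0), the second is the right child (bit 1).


Huffman tree construction:
Step 1: Merge G(3) + H(5) = 8
Step 2: Merge (G+H)(8) + D(17) = 25
Step 3: Merge A(18) + C(18) = 36
Step 4: Merge E(25) + ((G+H)+D)(25) = 50
Step 5: Merge (A+C)(36) + (E+((G+H)+D))(50) = 86
Read each symbol's code off the tree from the root (left child = 0, right child = 1).

Codes:
  E: 10 (length 2)
  A: 00 (length 2)
  C: 01 (length 2)
  H: 1101 (length 4)
  G: 1100 (length 4)
  D: 111 (length 3)
Average code length: 205/86 = 2.3837 bits/symbol


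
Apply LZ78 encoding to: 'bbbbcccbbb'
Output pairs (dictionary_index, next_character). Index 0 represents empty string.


LZ78 encoding steps:
Dictionary: {0: ''}
Step 1: w='' (idx 0), next='b' -> output (0, 'b'), add 'b' as idx 1
Step 2: w='b' (idx 1), next='b' -> output (1, 'b'), add 'bb' as idx 2
Step 3: w='b' (idx 1), next='c' -> output (1, 'c'), add 'bc' as idx 3
Step 4: w='' (idx 0), next='c' -> output (0, 'c'), add 'c' as idx 4
Step 5: w='c' (idx 4), next='b' -> output (4, 'b'), add 'cb' as idx 5
Step 6: w='bb' (idx 2), end of input -> output (2, '')


Encoded: [(0, 'b'), (1, 'b'), (1, 'c'), (0, 'c'), (4, 'b'), (2, '')]


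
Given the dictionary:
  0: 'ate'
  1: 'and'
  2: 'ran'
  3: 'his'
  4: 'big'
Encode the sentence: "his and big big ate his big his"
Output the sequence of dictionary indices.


Look up each word in the dictionary:
  'his' -> 3
  'and' -> 1
  'big' -> 4
  'big' -> 4
  'ate' -> 0
  'his' -> 3
  'big' -> 4
  'his' -> 3

Encoded: [3, 1, 4, 4, 0, 3, 4, 3]


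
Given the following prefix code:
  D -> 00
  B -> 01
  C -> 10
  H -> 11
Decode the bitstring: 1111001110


Decoding step by step:
Bits 11 -> H
Bits 11 -> H
Bits 00 -> D
Bits 11 -> H
Bits 10 -> C


Decoded message: HHDHC


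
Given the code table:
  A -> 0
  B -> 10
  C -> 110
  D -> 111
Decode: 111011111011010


Decoding:
111 -> D
0 -> A
111 -> D
110 -> C
110 -> C
10 -> B


Result: DADCCB


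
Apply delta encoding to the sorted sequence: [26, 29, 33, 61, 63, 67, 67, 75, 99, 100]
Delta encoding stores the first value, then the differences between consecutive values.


First value: 26
Deltas:
  29 - 26 = 3
  33 - 29 = 4
  61 - 33 = 28
  63 - 61 = 2
  67 - 63 = 4
  67 - 67 = 0
  75 - 67 = 8
  99 - 75 = 24
  100 - 99 = 1


Delta encoded: [26, 3, 4, 28, 2, 4, 0, 8, 24, 1]


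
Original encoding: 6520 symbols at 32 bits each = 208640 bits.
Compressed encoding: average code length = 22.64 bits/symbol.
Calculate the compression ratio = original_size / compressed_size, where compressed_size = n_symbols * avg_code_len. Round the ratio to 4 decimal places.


original_size = n_symbols * orig_bits = 6520 * 32 = 208640 bits
compressed_size = n_symbols * avg_code_len = 6520 * 22.64 = 147612.8 bits
ratio = original_size / compressed_size = 208640 / 147612.8 = 1.4134

Compression ratio = 1.4134


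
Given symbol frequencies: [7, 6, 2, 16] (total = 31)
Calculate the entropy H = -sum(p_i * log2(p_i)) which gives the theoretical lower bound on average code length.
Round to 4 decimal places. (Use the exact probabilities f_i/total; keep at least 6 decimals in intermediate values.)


Per-symbol terms -p_i * log2(p_i) with p_i = f_i/31:
  p = 7/31 = 0.225806: log2(p) = -2.146841, -p*log2(p) = 0.484771
  p = 6/31 = 0.193548: log2(p) = -2.369234, -p*log2(p) = 0.458561
  p = 2/31 = 0.064516: log2(p) = -3.954196, -p*log2(p) = 0.255109
  p = 16/31 = 0.516129: log2(p) = -0.954196, -p*log2(p) = 0.492488
H = 0.484771 + 0.458561 + 0.255109 + 0.492488 = 1.690929

H = 1.6909 bits/symbol


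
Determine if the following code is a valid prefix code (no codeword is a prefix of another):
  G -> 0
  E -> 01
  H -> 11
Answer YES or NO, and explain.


Checking each pair (does one codeword prefix another?):
  G='0' vs E='01': prefix -- VIOLATION

NO -- this is NOT a valid prefix code. G (0) is a prefix of E (01).


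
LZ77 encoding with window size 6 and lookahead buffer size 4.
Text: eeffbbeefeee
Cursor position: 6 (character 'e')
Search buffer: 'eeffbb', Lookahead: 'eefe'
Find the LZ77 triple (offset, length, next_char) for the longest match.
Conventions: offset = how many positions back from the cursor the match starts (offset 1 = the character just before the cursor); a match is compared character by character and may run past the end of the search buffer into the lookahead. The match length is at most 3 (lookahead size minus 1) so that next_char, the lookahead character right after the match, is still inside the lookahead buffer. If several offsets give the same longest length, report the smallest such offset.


Try each offset into the search buffer:
  offset=1 (pos 5, char 'b'): match length 0
  offset=2 (pos 4, char 'b'): match length 0
  offset=3 (pos 3, char 'f'): match length 0
  offset=4 (pos 2, char 'f'): match length 0
  offset=5 (pos 1, char 'e'): match length 1
  offset=6 (pos 0, char 'e'): match length 3
Longest match has length 3 at offset 6.
next_char = character at position 6 + 3 = 9 -> 'e'

Best match: offset=6, length=3 (matching 'eef' starting at position 0)
LZ77 triple: (6, 3, 'e')


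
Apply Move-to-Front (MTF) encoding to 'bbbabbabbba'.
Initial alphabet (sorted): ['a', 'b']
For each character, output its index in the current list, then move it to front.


MTF encoding:
'b': index 1 in ['a', 'b'] -> ['b', 'a']
'b': index 0 in ['b', 'a'] -> ['b', 'a']
'b': index 0 in ['b', 'a'] -> ['b', 'a']
'a': index 1 in ['b', 'a'] -> ['a', 'b']
'b': index 1 in ['a', 'b'] -> ['b', 'a']
'b': index 0 in ['b', 'a'] -> ['b', 'a']
'a': index 1 in ['b', 'a'] -> ['a', 'b']
'b': index 1 in ['a', 'b'] -> ['b', 'a']
'b': index 0 in ['b', 'a'] -> ['b', 'a']
'b': index 0 in ['b', 'a'] -> ['b', 'a']
'a': index 1 in ['b', 'a'] -> ['a', 'b']


Output: [1, 0, 0, 1, 1, 0, 1, 1, 0, 0, 1]


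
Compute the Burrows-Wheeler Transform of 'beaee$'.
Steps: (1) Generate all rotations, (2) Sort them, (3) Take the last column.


Rotations (sorted):
  0: $beaee -> last char: e
  1: aee$be -> last char: e
  2: beaee$ -> last char: $
  3: e$beae -> last char: e
  4: eaee$b -> last char: b
  5: ee$bea -> last char: a


BWT = ee$eba


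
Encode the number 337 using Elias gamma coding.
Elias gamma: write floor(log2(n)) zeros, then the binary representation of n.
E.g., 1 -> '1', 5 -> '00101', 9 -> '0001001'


num_bits = floor(log2(337)) + 1 = 9
leading_zeros = num_bits - 1 = 8
binary(337) = 101010001

Elias gamma(337) = '00000000' + '101010001' = 00000000101010001 (17 bits)


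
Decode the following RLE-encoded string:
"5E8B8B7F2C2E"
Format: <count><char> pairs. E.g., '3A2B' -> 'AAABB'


Expanding each <count><char> pair:
  5E -> 'EEEEE'
  8B -> 'BBBBBBBB'
  8B -> 'BBBBBBBB'
  7F -> 'FFFFFFF'
  2C -> 'CC'
  2E -> 'EE'

Decoded = EEEEEBBBBBBBBBBBBBBBBFFFFFFFCCEE


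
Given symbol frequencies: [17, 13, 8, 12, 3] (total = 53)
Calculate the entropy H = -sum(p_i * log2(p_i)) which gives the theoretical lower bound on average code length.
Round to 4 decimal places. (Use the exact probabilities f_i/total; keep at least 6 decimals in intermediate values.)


Per-symbol terms -p_i * log2(p_i) with p_i = f_i/53:
  p = 17/53 = 0.320755: log2(p) = -1.640458, -p*log2(p) = 0.526185
  p = 13/53 = 0.245283: log2(p) = -2.027481, -p*log2(p) = 0.497307
  p = 8/53 = 0.150943: log2(p) = -2.727920, -p*log2(p) = 0.411762
  p = 12/53 = 0.226415: log2(p) = -2.142958, -p*log2(p) = 0.485198
  p = 3/53 = 0.056604: log2(p) = -4.142958, -p*log2(p) = 0.234507
H = 0.526185 + 0.497307 + 0.411762 + 0.485198 + 0.234507 = 2.154959

H = 2.155 bits/symbol


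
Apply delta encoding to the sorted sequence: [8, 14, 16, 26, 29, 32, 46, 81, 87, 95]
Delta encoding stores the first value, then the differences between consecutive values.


First value: 8
Deltas:
  14 - 8 = 6
  16 - 14 = 2
  26 - 16 = 10
  29 - 26 = 3
  32 - 29 = 3
  46 - 32 = 14
  81 - 46 = 35
  87 - 81 = 6
  95 - 87 = 8


Delta encoded: [8, 6, 2, 10, 3, 3, 14, 35, 6, 8]


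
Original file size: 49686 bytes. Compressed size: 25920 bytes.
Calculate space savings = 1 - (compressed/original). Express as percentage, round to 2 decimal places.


ratio = compressed/original = 25920/49686 = 0.521676
savings = 1 - ratio = 1 - 0.521676 = 0.478324
as a percentage: 0.478324 * 100 = 47.83%

Space savings = 1 - 25920/49686 = 47.83%


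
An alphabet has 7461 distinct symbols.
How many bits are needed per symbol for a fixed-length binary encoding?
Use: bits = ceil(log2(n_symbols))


log2(7461) = 12.8652
Bracket: 2^12 = 4096 < 7461 <= 2^13 = 8192
So ceil(log2(7461)) = 13

bits = ceil(log2(7461)) = ceil(12.8652) = 13 bits


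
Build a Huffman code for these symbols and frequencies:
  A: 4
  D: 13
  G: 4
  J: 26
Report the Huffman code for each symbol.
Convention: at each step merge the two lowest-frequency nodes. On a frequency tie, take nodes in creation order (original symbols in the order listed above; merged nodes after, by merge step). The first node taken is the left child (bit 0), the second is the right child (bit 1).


Huffman tree construction:
Step 1: Merge A(4) + G(4) = 8
Step 2: Merge (A+G)(8) + D(13) = 21
Step 3: Merge ((A+G)+D)(21) + J(26) = 47
Read each symbol's code off the tree from the root (left child = 0, right child = 1).

Codes:
  A: 000 (length 3)
  D: 01 (length 2)
  G: 001 (length 3)
  J: 1 (length 1)
Average code length: 76/47 = 1.6170 bits/symbol
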